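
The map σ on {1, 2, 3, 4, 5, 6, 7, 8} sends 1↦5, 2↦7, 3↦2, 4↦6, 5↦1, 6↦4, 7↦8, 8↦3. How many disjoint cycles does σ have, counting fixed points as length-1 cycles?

Cycle decomposition: (1 5) (2 7 8 3) (4 6).
3 cycles.

3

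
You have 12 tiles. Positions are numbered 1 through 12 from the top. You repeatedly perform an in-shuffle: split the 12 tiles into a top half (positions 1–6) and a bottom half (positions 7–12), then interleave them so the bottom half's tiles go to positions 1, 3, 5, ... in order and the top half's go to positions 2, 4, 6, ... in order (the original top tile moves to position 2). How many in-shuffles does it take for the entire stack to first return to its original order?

12

The in-shuffle permutes the 12 positions with cycle lengths [12].
Every tile is home exactly when every cycle has completed a whole number of laps, i.e. after lcm(12) = 12 in-shuffles.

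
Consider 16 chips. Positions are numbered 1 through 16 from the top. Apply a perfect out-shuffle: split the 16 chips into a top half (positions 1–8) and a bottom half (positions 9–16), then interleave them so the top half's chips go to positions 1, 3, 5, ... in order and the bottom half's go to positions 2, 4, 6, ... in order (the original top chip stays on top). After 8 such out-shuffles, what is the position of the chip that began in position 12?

Track the chip's position through each out-shuffle:
12 → 8 → 15 → 14 → 12 → 8 → 15 → 14 → 12

12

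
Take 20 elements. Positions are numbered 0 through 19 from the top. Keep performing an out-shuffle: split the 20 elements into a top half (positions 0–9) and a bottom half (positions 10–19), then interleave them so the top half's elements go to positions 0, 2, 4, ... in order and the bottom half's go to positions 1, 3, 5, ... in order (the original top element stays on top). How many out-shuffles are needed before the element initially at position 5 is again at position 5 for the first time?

18

Follow position 5 under repeated out-shuffles:
5 → 10 → 1 → 2 → 4 → 8 → 16 → 13 → 7 → 14 → 9 → 18 → 17 → 15 → 11 → 3 → 6 → 12 → 5
It first returns after 18 out-shuffles.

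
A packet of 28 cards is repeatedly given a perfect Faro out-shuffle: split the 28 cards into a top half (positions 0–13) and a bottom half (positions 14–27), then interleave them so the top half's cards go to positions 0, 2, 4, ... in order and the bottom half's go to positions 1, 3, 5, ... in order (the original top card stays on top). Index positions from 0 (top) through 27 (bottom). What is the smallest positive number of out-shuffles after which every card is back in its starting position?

The out-shuffle permutes the 28 positions with cycle lengths [1, 1, 2, 6, 18].
Every card is home exactly when every cycle has completed a whole number of laps, i.e. after lcm(1, 2, 6, 18) = 18 out-shuffles.

18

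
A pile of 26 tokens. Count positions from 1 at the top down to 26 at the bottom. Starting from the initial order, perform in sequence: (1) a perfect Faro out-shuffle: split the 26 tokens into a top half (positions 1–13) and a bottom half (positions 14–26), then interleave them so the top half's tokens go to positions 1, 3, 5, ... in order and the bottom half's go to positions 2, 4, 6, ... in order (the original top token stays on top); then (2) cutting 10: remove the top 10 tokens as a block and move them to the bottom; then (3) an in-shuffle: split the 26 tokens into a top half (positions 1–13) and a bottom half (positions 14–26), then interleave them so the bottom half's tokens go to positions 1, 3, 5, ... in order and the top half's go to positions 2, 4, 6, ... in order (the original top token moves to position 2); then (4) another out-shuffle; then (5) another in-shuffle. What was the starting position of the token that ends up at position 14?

19

Undo the operations in reverse order, starting from position 14:
  undo op 5 (in-shuffle, from top half): 14 ← 7
  undo op 4 (out-shuffle, from top half): 7 ← 4
  undo op 3 (in-shuffle, from top half): 4 ← 2
  undo op 2 (cut 10): 2 ← 12
  undo op 1 (out-shuffle, from bottom half): 12 ← 19
So the token at position 14 came from original position 19.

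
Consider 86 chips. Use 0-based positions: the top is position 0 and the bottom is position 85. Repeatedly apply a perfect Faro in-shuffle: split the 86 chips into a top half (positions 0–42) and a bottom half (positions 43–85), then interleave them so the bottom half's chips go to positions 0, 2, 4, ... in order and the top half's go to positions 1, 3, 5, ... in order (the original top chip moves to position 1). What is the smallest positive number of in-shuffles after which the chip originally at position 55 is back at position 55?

28

Follow position 55 under repeated in-shuffles:
55 → 24 → 49 → 12 → 25 → 51 → 16 → 33 → ... → 55 (length 28)
It first returns after 28 in-shuffles.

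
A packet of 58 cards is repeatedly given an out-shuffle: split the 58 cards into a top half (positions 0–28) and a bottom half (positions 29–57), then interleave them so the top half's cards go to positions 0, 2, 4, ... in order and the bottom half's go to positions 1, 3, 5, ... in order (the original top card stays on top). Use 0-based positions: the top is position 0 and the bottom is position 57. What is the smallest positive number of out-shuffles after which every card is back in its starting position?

The out-shuffle permutes the 58 positions with cycle lengths [1, 1, 2, 18, 18, 18].
Every card is home exactly when every cycle has completed a whole number of laps, i.e. after lcm(1, 2, 18) = 18 out-shuffles.

18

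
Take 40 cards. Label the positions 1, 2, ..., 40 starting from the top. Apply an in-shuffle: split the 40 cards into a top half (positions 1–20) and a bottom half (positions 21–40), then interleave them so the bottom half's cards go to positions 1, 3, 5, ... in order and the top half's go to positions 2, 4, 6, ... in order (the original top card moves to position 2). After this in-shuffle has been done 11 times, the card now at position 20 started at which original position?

Work backwards from position 20, undoing one in-shuffle at a time:
20 ← 10 ← 5 ← 23 ← 32 ← 16 ← 8 ← 4 ← 2 ← 1 ← 21 ← 31
So the card now at position 20 started at position 31.

31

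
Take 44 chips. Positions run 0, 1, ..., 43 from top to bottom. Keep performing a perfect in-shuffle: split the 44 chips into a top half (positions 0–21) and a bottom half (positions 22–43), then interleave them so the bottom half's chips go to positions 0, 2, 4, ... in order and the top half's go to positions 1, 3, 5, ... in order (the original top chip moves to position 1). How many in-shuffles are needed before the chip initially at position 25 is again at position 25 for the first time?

12

Follow position 25 under repeated in-shuffles:
25 → 6 → 13 → 27 → 10 → 21 → 43 → 42 → 40 → 36 → 28 → 12 → 25
It first returns after 12 in-shuffles.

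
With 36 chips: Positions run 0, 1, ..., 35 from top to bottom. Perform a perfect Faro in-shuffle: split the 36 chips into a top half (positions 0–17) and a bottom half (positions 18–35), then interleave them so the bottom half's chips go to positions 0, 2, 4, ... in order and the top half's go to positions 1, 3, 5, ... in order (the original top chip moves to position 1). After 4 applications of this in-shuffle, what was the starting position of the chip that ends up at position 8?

Work backwards from position 8, undoing one in-shuffle at a time:
8 ← 22 ← 29 ← 14 ← 25
So the chip now at position 8 started at position 25.

25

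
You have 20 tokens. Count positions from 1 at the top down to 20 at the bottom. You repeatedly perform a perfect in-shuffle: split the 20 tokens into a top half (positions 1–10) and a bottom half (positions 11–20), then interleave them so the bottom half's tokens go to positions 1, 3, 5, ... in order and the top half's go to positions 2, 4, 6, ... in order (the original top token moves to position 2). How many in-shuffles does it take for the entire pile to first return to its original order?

6

The in-shuffle permutes the 20 positions with cycle lengths [2, 3, 3, 6, 6].
Every token is home exactly when every cycle has completed a whole number of laps, i.e. after lcm(2, 3, 6) = 6 in-shuffles.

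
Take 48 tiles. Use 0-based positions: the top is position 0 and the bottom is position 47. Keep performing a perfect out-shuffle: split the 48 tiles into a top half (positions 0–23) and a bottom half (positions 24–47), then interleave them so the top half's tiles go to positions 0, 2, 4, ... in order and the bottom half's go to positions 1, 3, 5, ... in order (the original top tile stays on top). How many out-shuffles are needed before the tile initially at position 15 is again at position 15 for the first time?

23

Follow position 15 under repeated out-shuffles:
15 → 30 → 13 → 26 → 5 → 10 → 20 → 40 → ... → 15 (length 23)
It first returns after 23 out-shuffles.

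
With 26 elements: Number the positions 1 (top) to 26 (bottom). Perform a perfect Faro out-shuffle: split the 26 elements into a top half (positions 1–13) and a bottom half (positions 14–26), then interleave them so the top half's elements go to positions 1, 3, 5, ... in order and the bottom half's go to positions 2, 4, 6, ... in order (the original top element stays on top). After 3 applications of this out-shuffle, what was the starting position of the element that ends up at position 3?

20

Work backwards from position 3, undoing one out-shuffle at a time:
3 ← 2 ← 14 ← 20
So the element now at position 3 started at position 20.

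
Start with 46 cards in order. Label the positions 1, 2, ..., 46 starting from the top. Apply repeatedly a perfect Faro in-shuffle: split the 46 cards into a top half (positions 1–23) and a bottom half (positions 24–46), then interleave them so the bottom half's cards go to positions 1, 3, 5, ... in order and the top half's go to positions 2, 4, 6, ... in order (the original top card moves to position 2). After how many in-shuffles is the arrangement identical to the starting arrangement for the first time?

The in-shuffle permutes the 46 positions with cycle lengths [23, 23].
Every card is home exactly when every cycle has completed a whole number of laps, i.e. after lcm(23) = 23 in-shuffles.

23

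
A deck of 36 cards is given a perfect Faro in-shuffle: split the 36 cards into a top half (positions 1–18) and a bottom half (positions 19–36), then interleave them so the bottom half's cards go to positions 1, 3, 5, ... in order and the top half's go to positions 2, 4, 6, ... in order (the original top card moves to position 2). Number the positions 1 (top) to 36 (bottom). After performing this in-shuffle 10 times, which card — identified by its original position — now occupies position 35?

Work backwards from position 35, undoing one in-shuffle at a time:
35 ← 36 ← 18 ← 9 ← 23 ← 30 ← 15 ← 26 ← 13 ← 25 ← 31
So the card now at position 35 started at position 31.

31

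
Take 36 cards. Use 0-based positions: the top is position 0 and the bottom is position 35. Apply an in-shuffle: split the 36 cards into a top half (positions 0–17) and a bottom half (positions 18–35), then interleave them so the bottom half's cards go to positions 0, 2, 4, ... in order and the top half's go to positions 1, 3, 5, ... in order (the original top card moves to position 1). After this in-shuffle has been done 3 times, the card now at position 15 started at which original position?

1

Work backwards from position 15, undoing one in-shuffle at a time:
15 ← 7 ← 3 ← 1
So the card now at position 15 started at position 1.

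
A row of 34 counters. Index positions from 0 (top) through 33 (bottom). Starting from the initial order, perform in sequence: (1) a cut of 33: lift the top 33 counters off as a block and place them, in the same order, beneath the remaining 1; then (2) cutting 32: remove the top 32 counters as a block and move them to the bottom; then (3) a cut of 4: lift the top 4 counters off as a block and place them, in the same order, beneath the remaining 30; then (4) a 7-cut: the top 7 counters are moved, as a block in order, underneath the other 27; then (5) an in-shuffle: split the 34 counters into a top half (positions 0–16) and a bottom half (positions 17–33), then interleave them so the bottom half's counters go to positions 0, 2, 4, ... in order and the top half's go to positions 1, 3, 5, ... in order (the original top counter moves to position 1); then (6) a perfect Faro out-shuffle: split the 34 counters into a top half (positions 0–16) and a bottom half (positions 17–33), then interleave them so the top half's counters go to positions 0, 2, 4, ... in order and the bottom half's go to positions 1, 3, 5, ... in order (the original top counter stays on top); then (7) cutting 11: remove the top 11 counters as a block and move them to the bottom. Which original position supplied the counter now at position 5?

29

Undo the operations in reverse order, starting from position 5:
  undo op 7 (cut 11): 5 ← 16
  undo op 6 (out-shuffle, from top half): 16 ← 8
  undo op 5 (in-shuffle, from bottom half): 8 ← 21
  undo op 4 (cut 7): 21 ← 28
  undo op 3 (cut 4): 28 ← 32
  undo op 2 (cut 32): 32 ← 30
  undo op 1 (cut 33): 30 ← 29
So the counter at position 5 came from original position 29.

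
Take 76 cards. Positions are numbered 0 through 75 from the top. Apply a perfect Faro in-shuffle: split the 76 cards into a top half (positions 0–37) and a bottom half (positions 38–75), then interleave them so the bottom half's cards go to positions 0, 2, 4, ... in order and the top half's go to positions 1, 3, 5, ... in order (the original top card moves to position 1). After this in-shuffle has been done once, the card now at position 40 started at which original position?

58

Work backwards from position 40, undoing one in-shuffle at a time:
40 ← 58
So the card now at position 40 started at position 58.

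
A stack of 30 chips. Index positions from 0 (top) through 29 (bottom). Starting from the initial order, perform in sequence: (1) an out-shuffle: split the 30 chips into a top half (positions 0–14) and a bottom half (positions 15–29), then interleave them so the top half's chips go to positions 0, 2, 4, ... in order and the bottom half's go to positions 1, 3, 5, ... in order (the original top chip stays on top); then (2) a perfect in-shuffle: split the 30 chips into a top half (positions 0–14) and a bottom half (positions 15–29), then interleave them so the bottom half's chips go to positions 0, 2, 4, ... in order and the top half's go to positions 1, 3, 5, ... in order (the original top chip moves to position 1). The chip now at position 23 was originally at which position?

20

Undo the operations in reverse order, starting from position 23:
  undo op 2 (in-shuffle, from top half): 23 ← 11
  undo op 1 (out-shuffle, from bottom half): 11 ← 20
So the chip at position 23 came from original position 20.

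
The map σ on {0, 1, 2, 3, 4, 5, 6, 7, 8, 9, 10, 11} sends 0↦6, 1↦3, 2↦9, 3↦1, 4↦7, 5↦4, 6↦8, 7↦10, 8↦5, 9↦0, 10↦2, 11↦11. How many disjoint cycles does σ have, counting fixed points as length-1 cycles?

3

Cycle decomposition: (0 6 8 5 4 7 10 2 9) (1 3) (11).
3 cycles.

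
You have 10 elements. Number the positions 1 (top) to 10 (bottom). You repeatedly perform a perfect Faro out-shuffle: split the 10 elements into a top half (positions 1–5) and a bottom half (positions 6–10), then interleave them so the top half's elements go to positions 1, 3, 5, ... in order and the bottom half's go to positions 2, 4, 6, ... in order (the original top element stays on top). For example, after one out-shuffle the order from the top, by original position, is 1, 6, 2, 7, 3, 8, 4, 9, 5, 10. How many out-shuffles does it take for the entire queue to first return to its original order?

The out-shuffle permutes the 10 positions with cycle lengths [1, 1, 2, 6].
Every element is home exactly when every cycle has completed a whole number of laps, i.e. after lcm(1, 2, 6) = 6 out-shuffles.

6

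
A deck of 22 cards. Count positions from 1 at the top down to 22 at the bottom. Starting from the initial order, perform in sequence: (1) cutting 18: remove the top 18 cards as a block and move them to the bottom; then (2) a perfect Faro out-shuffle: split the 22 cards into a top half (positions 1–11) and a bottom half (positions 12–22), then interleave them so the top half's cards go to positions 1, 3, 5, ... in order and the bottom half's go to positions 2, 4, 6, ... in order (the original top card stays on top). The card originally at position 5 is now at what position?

Track the card from position 5 forward through each operation:
  after op 1 (cut 18): 5 → 9
  after op 2 (out-shuffle): 9 → 17

17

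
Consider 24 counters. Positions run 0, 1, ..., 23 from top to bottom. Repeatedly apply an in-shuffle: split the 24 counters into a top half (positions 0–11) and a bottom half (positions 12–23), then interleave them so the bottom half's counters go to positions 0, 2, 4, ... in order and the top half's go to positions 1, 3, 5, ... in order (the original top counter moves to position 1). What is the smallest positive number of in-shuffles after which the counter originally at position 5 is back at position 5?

Follow position 5 under repeated in-shuffles:
5 → 11 → 23 → 22 → 20 → 16 → 8 → 17 → 10 → 21 → 18 → 12 → 0 → 1 → 3 → 7 → 15 → 6 → 13 → 2 → 5
It first returns after 20 in-shuffles.

20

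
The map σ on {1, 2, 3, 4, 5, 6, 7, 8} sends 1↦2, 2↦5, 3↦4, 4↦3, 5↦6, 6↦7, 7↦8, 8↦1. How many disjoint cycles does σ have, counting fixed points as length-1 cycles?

Cycle decomposition: (1 2 5 6 7 8) (3 4).
2 cycles.

2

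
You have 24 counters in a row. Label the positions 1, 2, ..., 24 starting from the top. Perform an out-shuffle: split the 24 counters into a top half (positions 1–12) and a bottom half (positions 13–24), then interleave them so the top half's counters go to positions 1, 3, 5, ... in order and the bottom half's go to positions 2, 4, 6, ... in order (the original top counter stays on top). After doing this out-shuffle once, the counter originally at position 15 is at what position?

6

Track the counter's position through each out-shuffle:
15 → 6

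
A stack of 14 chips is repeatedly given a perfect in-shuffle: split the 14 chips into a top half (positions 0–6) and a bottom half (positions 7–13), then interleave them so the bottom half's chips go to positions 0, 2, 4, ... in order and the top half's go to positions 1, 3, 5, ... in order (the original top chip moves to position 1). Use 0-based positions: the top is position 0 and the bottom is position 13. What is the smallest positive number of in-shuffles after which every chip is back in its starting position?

4

The in-shuffle permutes the 14 positions with cycle lengths [2, 4, 4, 4].
Every chip is home exactly when every cycle has completed a whole number of laps, i.e. after lcm(2, 4) = 4 in-shuffles.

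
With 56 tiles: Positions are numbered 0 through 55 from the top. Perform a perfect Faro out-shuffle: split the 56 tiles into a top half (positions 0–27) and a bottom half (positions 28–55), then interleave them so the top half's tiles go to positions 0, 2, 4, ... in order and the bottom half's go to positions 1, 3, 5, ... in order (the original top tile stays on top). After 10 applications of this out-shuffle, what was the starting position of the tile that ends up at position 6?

39

Work backwards from position 6, undoing one out-shuffle at a time:
6 ← 3 ← 29 ← 42 ← 21 ← 38 ← 19 ← 37 ← 46 ← 23 ← 39
So the tile now at position 6 started at position 39.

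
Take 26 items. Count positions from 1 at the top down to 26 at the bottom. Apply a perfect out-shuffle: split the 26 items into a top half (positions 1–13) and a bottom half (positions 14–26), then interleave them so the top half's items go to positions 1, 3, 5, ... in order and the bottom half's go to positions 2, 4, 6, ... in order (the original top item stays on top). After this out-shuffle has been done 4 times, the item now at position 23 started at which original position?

18

Work backwards from position 23, undoing one out-shuffle at a time:
23 ← 12 ← 19 ← 10 ← 18
So the item now at position 23 started at position 18.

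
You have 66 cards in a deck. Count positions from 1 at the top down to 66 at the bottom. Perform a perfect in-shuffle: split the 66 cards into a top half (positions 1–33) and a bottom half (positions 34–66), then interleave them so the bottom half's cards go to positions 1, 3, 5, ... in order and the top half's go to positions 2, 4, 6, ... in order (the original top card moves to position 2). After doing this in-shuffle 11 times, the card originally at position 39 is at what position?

Track the card's position through each in-shuffle:
39 → 11 → 22 → 44 → 21 → 42 → 17 → 34 → 1 → 2 → 4 → 8

8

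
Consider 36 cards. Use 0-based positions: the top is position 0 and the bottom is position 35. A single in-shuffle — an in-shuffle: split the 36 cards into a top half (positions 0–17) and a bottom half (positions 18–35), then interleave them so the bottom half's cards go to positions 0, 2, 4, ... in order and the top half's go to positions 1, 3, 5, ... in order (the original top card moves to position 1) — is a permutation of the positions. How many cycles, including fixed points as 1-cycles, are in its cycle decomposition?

Trace each unvisited position around until it returns:
(0 1 3 7 15 31 ... len 36)
1 cycle in total.

1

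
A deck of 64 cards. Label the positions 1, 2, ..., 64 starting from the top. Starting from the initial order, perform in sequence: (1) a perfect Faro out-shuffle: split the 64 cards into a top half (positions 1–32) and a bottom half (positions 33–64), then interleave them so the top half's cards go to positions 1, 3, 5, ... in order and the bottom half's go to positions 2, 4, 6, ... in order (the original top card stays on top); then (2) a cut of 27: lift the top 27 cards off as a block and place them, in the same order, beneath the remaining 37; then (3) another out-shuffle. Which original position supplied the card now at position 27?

Undo the operations in reverse order, starting from position 27:
  undo op 3 (out-shuffle, from top half): 27 ← 14
  undo op 2 (cut 27): 14 ← 41
  undo op 1 (out-shuffle, from top half): 41 ← 21
So the card at position 27 came from original position 21.

21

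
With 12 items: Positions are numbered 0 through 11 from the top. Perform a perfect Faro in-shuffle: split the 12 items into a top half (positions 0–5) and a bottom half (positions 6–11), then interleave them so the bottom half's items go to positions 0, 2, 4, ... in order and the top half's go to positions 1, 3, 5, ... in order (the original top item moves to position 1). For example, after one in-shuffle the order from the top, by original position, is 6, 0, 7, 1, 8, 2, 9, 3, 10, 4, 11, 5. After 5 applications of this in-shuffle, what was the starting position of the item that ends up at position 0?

10

Work backwards from position 0, undoing one in-shuffle at a time:
0 ← 6 ← 9 ← 4 ← 8 ← 10
So the item now at position 0 started at position 10.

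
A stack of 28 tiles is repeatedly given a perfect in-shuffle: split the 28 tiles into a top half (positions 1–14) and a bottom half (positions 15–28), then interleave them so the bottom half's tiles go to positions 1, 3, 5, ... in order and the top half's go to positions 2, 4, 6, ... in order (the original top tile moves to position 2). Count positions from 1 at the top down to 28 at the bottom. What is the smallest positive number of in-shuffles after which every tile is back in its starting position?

The in-shuffle permutes the 28 positions with cycle lengths [28].
Every tile is home exactly when every cycle has completed a whole number of laps, i.e. after lcm(28) = 28 in-shuffles.

28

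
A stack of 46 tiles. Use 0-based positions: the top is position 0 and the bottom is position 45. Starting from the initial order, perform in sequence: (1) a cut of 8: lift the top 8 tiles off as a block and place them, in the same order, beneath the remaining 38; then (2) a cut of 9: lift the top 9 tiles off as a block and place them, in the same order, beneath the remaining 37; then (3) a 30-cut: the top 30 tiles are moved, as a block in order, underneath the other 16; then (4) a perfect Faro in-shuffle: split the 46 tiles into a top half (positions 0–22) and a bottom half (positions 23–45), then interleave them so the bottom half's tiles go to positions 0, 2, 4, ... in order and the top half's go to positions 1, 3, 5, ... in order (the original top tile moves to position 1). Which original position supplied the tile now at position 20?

34

Undo the operations in reverse order, starting from position 20:
  undo op 4 (in-shuffle, from bottom half): 20 ← 33
  undo op 3 (cut 30): 33 ← 17
  undo op 2 (cut 9): 17 ← 26
  undo op 1 (cut 8): 26 ← 34
So the tile at position 20 came from original position 34.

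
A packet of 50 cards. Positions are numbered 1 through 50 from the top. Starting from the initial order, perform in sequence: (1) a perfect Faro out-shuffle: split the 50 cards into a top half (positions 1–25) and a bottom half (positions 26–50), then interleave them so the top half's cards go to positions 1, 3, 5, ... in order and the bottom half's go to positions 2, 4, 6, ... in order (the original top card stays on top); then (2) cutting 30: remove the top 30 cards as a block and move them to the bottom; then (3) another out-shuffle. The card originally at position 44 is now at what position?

15

Track the card from position 44 forward through each operation:
  after op 1 (out-shuffle): 44 → 38
  after op 2 (cut 30): 38 → 8
  after op 3 (out-shuffle): 8 → 15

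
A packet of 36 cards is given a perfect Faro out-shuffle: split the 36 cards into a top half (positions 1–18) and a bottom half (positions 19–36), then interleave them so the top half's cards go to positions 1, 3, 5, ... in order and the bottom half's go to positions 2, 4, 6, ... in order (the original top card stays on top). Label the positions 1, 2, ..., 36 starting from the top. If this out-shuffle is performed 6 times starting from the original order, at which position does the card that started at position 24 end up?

3

Track the card's position through each out-shuffle:
24 → 12 → 23 → 10 → 19 → 2 → 3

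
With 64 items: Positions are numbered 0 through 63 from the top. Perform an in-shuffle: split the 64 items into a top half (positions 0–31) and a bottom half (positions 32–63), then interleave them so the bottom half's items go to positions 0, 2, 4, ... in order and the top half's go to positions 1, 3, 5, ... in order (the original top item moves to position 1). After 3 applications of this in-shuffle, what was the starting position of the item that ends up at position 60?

Work backwards from position 60, undoing one in-shuffle at a time:
60 ← 62 ← 63 ← 31
So the item now at position 60 started at position 31.

31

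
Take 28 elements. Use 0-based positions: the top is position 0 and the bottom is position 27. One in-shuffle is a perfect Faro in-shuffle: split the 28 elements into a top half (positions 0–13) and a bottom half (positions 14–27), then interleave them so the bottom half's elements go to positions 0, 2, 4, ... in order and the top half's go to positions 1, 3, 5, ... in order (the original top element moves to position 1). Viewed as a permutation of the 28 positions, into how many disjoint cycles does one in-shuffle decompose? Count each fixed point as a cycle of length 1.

1

Trace each unvisited position around until it returns:
(0 1 3 7 15 2 ... len 28)
1 cycle in total.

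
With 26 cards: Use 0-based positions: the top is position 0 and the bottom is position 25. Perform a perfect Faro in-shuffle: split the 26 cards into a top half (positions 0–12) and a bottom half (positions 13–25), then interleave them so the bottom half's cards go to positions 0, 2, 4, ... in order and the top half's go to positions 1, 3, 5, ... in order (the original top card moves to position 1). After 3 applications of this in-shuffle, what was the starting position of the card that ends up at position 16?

18

Work backwards from position 16, undoing one in-shuffle at a time:
16 ← 21 ← 10 ← 18
So the card now at position 16 started at position 18.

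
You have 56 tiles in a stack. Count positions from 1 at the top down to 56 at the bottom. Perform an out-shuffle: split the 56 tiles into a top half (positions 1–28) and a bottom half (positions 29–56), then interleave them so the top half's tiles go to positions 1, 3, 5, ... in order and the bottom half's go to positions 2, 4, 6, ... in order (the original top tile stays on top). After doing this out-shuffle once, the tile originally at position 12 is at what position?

Track the tile's position through each out-shuffle:
12 → 23

23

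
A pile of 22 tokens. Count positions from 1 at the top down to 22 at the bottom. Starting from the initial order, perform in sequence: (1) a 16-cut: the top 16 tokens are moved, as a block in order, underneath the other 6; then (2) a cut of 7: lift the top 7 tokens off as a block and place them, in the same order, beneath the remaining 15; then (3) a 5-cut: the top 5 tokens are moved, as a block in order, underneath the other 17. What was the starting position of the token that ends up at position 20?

Undo the operations in reverse order, starting from position 20:
  undo op 3 (cut 5): 20 ← 3
  undo op 2 (cut 7): 3 ← 10
  undo op 1 (cut 16): 10 ← 4
So the token at position 20 came from original position 4.

4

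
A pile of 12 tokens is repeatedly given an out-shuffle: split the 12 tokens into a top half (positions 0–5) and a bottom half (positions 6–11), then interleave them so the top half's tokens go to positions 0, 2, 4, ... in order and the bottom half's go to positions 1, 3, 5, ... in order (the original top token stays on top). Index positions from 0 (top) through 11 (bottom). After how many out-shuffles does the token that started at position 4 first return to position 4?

10

Follow position 4 under repeated out-shuffles:
4 → 8 → 5 → 10 → 9 → 7 → 3 → 6 → 1 → 2 → 4
It first returns after 10 out-shuffles.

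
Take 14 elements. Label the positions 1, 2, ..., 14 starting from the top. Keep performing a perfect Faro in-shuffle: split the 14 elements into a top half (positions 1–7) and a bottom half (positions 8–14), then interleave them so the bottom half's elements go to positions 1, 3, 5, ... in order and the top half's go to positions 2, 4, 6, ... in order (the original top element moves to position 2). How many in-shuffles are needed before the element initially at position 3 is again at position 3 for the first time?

Follow position 3 under repeated in-shuffles:
3 → 6 → 12 → 9 → 3
It first returns after 4 in-shuffles.

4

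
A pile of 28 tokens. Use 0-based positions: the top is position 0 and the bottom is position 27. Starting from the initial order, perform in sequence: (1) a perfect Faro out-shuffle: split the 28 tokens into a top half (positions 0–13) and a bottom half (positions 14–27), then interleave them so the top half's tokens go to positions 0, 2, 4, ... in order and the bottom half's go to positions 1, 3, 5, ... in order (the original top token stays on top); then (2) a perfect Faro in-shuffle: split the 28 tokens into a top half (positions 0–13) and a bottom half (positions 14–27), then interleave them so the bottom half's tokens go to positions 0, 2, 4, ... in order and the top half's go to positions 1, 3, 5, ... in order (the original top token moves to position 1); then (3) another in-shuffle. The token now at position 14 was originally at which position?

5

Undo the operations in reverse order, starting from position 14:
  undo op 3 (in-shuffle, from bottom half): 14 ← 21
  undo op 2 (in-shuffle, from top half): 21 ← 10
  undo op 1 (out-shuffle, from top half): 10 ← 5
So the token at position 14 came from original position 5.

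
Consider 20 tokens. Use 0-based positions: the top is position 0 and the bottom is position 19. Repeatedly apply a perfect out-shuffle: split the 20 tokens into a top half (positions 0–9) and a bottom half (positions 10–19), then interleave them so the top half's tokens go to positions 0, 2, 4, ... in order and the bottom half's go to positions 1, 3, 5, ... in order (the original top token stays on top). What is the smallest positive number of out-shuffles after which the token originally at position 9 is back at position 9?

18

Follow position 9 under repeated out-shuffles:
9 → 18 → 17 → 15 → 11 → 3 → 6 → 12 → 5 → 10 → 1 → 2 → 4 → 8 → 16 → 13 → 7 → 14 → 9
It first returns after 18 out-shuffles.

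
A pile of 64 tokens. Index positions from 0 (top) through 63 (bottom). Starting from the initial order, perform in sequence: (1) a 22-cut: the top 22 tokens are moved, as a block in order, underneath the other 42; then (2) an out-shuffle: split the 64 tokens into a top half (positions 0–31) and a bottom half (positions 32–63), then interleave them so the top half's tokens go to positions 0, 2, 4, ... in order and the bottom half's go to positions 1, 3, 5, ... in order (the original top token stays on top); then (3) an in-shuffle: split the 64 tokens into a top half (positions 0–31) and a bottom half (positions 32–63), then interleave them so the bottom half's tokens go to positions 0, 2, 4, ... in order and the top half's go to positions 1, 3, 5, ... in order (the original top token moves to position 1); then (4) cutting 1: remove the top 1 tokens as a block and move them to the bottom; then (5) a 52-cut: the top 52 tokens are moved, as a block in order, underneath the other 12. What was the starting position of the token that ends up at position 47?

Undo the operations in reverse order, starting from position 47:
  undo op 5 (cut 52): 47 ← 35
  undo op 4 (cut 1): 35 ← 36
  undo op 3 (in-shuffle, from bottom half): 36 ← 50
  undo op 2 (out-shuffle, from top half): 50 ← 25
  undo op 1 (cut 22): 25 ← 47
So the token at position 47 came from original position 47.

47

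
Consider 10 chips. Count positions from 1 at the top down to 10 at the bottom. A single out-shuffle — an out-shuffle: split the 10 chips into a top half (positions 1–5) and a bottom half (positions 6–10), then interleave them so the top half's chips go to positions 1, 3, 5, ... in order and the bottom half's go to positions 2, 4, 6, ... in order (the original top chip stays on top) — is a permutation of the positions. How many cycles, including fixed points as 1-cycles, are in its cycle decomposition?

Trace each unvisited position around until it returns:
(1) (2 3 5 9 8 6) (4 7) (10)
4 cycles in total.

4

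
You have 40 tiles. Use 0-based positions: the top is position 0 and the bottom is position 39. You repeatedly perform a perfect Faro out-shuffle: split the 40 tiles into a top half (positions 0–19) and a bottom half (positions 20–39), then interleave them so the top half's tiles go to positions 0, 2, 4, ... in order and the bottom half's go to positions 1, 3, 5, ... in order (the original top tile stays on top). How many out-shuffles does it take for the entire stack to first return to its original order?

The out-shuffle permutes the 40 positions with cycle lengths [1, 1, 2, 12, 12, 12].
Every tile is home exactly when every cycle has completed a whole number of laps, i.e. after lcm(1, 2, 12) = 12 out-shuffles.

12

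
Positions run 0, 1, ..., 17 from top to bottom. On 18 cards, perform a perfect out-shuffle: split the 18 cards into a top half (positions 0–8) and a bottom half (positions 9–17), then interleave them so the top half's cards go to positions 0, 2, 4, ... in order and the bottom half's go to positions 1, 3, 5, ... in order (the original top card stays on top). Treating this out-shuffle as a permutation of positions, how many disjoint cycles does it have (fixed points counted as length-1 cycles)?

Trace each unvisited position around until it returns:
(0) (1 2 4 8 16 15 13 9) (3 6 12 7 14 11 5 10) (17)
4 cycles in total.

4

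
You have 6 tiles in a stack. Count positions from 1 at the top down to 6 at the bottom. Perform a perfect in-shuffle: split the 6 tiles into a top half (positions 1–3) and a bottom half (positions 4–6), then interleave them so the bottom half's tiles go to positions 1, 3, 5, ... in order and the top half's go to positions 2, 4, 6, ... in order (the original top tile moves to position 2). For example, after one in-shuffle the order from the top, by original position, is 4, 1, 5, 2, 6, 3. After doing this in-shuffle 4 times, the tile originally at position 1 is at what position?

Track the tile's position through each in-shuffle:
1 → 2 → 4 → 1 → 2

2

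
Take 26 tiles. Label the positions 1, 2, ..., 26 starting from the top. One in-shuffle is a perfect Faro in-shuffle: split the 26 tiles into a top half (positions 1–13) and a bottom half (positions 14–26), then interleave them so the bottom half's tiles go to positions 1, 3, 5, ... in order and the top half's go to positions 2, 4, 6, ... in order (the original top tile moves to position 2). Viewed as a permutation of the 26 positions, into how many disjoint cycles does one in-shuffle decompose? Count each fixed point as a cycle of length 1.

3

Trace each unvisited position around until it returns:
(1 2 4 8 16 5 ... len 18) (3 6 12 24 21 15) (9 18)
3 cycles in total.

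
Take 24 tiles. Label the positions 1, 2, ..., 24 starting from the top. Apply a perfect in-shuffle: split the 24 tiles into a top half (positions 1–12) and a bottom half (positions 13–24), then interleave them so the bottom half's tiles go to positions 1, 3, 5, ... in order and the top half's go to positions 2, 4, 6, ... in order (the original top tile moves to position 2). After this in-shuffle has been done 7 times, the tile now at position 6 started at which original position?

Work backwards from position 6, undoing one in-shuffle at a time:
6 ← 3 ← 14 ← 7 ← 16 ← 8 ← 4 ← 2
So the tile now at position 6 started at position 2.

2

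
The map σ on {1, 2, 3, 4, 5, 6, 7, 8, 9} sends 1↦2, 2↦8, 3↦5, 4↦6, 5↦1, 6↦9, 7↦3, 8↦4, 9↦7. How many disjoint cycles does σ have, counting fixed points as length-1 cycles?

1

Cycle decomposition: (1 2 8 4 6 9 7 3 5).
1 cycle.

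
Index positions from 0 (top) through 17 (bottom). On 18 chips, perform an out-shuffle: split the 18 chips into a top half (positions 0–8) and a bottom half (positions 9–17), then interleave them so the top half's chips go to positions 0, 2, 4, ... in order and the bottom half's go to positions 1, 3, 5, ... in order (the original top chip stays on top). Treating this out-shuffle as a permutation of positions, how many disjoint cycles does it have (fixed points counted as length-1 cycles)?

Trace each unvisited position around until it returns:
(0) (1 2 4 8 16 15 13 9) (3 6 12 7 14 11 5 10) (17)
4 cycles in total.

4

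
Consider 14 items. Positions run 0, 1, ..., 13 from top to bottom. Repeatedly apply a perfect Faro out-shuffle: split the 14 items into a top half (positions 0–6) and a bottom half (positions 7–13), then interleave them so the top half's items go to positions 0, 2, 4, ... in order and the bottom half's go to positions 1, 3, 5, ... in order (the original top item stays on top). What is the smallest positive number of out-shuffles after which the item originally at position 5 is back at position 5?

Follow position 5 under repeated out-shuffles:
5 → 10 → 7 → 1 → 2 → 4 → 8 → 3 → 6 → 12 → 11 → 9 → 5
It first returns after 12 out-shuffles.

12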